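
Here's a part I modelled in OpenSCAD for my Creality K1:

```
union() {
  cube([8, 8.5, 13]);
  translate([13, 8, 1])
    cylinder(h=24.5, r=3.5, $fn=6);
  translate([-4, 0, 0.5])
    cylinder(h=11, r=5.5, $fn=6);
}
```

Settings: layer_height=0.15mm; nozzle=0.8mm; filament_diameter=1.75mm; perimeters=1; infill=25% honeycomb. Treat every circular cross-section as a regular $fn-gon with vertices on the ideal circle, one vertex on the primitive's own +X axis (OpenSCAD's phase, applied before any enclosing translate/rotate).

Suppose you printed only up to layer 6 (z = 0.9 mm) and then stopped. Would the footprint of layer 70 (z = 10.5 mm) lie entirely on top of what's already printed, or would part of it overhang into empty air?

part overhangs

Compare the two slices. At z = 0.9: the cube is present — its section is the full 8×8.5 rectangle (area 68.00 mm²); the cylinder at (13, 8) is absent (z outside [1, 25.5]); the r=5.5 cylinder at (-4, 0) gives a regular 6-gon of circumradius 5.5 (constant along its height) (area = (6/2)·5.500²·sin(360°/6) = 78.59 mm²); Merging all regions: the regions partially overlap — summed areas 146.59 mm² minus the doubly-counted overlap 1.95 mm² gives 144.64 mm² — area = 144.64 mm². At z = 10.5: the 8×8.5 cube contributes its full rectangle (area 68.00 mm²); the r=3.5 cylinder at (13, 8) gives a regular 6-gon of circumradius 3.5 (constant along its height) (area = (6/2)·3.500²·sin(360°/6) = 31.83 mm²); the r=5.5 cylinder at (-4, 0) contributes a regular 6-gon of circumradius 5.5 (area = (6/2)·5.500²·sin(360°/6) = 78.59 mm²); Taking the union: the regions partially overlap — summed areas 178.42 mm² minus the doubly-counted overlap 1.95 mm² gives 176.47 mm² — area = 176.47 mm². Checking containment: at z = 10.5 the cross-section extends beyond the z = 0.9 cross-section by about 31.83 mm².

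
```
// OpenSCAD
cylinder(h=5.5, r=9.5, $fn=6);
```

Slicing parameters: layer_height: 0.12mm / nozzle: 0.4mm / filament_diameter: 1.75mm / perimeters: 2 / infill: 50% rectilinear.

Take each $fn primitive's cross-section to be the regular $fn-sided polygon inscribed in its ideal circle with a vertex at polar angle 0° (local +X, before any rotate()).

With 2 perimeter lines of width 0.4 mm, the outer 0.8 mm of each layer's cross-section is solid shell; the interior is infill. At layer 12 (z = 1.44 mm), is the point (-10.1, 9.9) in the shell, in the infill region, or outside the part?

At z = 1.44 mm: the r=9.5 cylinder contributes a regular 6-gon of circumradius 9.5. Overall, the cross-section is a single solid region. The nearest boundary edge runs (-4.75, 8.23)→(-9.50, 0.00); distance from the point to it = 5.47 mm. The point is not inside any of the regions above, so it lies outside the cross-section (5.47 mm from the nearest boundary).

outside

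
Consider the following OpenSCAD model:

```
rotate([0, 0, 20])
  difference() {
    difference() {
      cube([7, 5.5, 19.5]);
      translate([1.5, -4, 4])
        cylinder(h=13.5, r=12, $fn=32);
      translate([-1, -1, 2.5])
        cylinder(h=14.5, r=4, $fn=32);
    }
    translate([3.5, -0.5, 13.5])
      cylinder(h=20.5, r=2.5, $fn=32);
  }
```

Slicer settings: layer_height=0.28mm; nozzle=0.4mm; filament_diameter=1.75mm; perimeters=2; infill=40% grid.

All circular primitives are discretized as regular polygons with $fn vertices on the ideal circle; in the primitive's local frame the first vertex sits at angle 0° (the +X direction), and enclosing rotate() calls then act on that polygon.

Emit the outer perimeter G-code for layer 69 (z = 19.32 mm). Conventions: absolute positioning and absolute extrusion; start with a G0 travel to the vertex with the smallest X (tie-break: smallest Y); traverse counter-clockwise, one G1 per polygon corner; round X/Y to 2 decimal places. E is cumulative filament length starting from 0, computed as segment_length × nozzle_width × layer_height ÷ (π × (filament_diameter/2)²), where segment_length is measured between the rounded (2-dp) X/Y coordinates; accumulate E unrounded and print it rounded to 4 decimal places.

G0 X-1.88 Y5.17 Z19.32
G1 X0.00 Y0.00 E0.2562
G1 X0.99 Y0.36 E0.3052
G1 X0.96 Y0.84 E0.3276
G1 X1.03 Y1.32 E0.3502
G1 X1.19 Y1.78 E0.3729
G1 X1.44 Y2.21 E0.3960
G1 X1.77 Y2.57 E0.4188
G1 X2.16 Y2.86 E0.4414
G1 X2.60 Y3.08 E0.4643
G1 X3.08 Y3.20 E0.4873
G1 X3.57 Y3.22 E0.5102
G1 X4.05 Y3.16 E0.5327
G1 X4.52 Y2.99 E0.5560
G1 X4.94 Y2.74 E0.5787
G1 X5.30 Y2.42 E0.6012
G1 X5.59 Y2.03 E0.6238
G1 X6.58 Y2.39 E0.6729
G1 X4.70 Y7.56 E0.9290
G1 X-1.88 Y5.17 E1.2550

At z = 19.32 mm: the cube is present — its section is the full 7×5.5 rectangle; the cylinder at (1.5, -4) is not intersected at this z (z outside [4, 17.5]); the cylinder at (-1, -1) is not intersected at this z (z outside [2.5, 17]); After the difference (first − rest): none of the subtracted shapes is present at this height, so the 7×5.5 cube is unchanged — 1 connected region; the cylinder at (3.5, -0.5): section is a regular 32-gon, circumradius r=2.5; After the difference (first − rest): starting from that combined region, the r=2.5 cylinder at (3.5, -0.5) partially overlaps it — only the 7.28 mm² overlap (of its 19.51 mm²) is removed, clipping the outline — 1 connected region; (rotated 20° about Z; rotation is an isometry so areas/perimeters/island counts are preserved). The outline is a single polygon with 19 vertices. Extrusion per mm of travel: 0.4 × 0.28 / (π × 0.875²) = 0.046564. Accumulating E over each segment gives final E = 1.2550.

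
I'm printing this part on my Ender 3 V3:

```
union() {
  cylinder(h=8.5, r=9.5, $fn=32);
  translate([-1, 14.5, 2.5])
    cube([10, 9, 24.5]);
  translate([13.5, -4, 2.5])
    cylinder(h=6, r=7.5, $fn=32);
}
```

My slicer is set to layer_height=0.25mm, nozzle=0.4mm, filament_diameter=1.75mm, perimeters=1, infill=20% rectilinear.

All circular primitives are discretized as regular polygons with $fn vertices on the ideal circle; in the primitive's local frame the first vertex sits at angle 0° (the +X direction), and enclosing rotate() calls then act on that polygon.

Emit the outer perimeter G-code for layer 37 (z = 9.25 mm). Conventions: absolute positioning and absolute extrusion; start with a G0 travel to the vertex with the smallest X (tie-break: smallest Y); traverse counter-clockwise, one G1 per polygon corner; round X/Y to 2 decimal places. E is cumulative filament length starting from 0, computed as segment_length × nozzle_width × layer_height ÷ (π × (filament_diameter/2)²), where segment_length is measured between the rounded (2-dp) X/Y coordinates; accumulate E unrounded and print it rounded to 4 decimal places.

G0 X-1.00 Y14.50 Z9.25
G1 X9.00 Y14.50 E0.4158
G1 X9.00 Y23.50 E0.7899
G1 X-1.00 Y23.50 E1.2057
G1 X-1.00 Y14.50 E1.5799

At z = 9.25 mm: the cylinder is absent (z outside [0, 8.5]); the 10×9 cube at (-1, 14.5) contributes its full rectangle; the cylinder at (13.5, -4) is absent (z outside [2.5, 8.5]); Combining (union): only the 10×9 cube at (-1, 14.5) is present, so the union is just that shape — 1 connected region. The outline is a single polygon with 4 vertices. Extrusion per mm of travel: 0.4 × 0.25 / (π × 0.875²) = 0.041575. Accumulating E over each segment gives final E = 1.5799.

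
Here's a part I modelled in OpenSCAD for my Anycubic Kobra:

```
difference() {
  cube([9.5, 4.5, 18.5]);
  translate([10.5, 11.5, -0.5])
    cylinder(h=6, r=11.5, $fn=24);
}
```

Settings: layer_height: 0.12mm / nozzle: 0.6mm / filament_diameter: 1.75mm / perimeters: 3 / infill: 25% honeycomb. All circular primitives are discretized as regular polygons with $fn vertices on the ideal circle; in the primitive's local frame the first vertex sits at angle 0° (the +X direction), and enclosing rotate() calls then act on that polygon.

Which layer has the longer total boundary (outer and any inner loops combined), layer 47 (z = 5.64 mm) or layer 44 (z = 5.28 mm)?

Layer 47 (z = 5.64): the cube is present — its section is the full 9.5×4.5 rectangle (perimeter 28.00 mm); the cylinder at (10.5, 11.5) does not reach this height (z outside [-0.5, 5.5]); Taking the first minus the rest: none of the subtracted shapes is present at this height, so the 9.5×4.5 cube is unchanged — boundary = 28.00 mm. So its perimeter = 28.00 mm. Layer 44 (z = 5.28): the 9.5×4.5 cube contributes its full rectangle (perimeter 28.00 mm); the r=11.5 cylinder at (10.5, 11.5) gives a regular 24-gon of circumradius 11.5 (constant along its height) (perimeter = 2·24·11.500·sin(180°/24) = 72.05 mm); Taking the first minus the rest: starting from the 9.5×4.5 cube, the r=11.5 cylinder at (10.5, 11.5) partially overlaps it — only the 23.54 mm² overlap (of its 410.75 mm²) is removed, clipping the outline — boundary = 25.06 mm. So its perimeter = 25.06 mm. Layer 47 is larger (28.00 vs 25.06 mm).

layer 47 (z = 5.64 mm)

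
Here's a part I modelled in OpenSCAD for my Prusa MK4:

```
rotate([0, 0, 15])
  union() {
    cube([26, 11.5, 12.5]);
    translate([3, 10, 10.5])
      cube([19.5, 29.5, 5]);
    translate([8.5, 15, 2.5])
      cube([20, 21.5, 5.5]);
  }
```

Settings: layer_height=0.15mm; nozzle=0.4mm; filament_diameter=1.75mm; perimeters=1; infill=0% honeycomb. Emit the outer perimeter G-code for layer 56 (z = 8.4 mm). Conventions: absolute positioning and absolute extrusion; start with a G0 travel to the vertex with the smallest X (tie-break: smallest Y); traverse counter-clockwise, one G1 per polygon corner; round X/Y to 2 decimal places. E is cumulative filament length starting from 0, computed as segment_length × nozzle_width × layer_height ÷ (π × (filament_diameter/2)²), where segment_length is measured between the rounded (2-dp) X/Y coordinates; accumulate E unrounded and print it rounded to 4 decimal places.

G0 X-2.98 Y11.11 Z8.40
G1 X0.00 Y0.00 E0.2869
G1 X25.11 Y6.73 E0.9354
G1 X22.14 Y17.84 E1.2223
G1 X-2.98 Y11.11 E1.8710

At z = 8.4 mm: the cube (footprint 26×11.5) is included at this height; the cube at (3, 10) is not intersected at this z (z outside [10.5, 15.5]); the cube at (8.5, 15) does not reach this height (z outside [2.5, 8]); Combining (union): only the 26×11.5 cube is present, so the union is just that shape — 1 connected region; (rotated 15° about Z; rotation is an isometry so areas/perimeters/island counts are preserved). The outline is a single polygon with 4 vertices. Extrusion per mm of travel: 0.4 × 0.15 / (π × 0.875²) = 0.024945. Accumulating E over each segment gives final E = 1.8710.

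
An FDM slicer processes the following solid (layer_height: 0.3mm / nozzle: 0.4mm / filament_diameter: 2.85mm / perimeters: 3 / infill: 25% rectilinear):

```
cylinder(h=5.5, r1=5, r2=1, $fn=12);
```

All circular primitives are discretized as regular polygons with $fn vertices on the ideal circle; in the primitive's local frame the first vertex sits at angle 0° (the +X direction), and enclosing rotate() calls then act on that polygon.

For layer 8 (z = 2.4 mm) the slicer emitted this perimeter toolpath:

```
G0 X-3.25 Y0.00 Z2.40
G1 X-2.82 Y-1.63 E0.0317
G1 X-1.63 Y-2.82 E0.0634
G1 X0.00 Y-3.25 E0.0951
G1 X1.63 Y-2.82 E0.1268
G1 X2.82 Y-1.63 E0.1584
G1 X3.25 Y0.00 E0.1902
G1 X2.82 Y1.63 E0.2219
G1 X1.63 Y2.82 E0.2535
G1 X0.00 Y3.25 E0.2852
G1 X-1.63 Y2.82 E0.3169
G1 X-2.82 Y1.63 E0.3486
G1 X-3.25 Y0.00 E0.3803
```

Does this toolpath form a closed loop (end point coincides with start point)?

Start point (G0): (-3.25, 0.00). End point (last G1): the path returns to the start — closed.

yes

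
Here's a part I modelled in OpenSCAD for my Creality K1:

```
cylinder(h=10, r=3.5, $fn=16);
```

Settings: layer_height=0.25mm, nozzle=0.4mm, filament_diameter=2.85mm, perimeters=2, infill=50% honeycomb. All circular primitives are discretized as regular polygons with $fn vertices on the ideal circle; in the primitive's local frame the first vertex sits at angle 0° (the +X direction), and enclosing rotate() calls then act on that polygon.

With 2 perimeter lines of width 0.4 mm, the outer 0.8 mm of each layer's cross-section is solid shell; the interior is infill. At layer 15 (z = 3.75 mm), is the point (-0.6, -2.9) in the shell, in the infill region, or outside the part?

At z = 3.75 mm: the r=3.5 cylinder gives a regular 16-gon of circumradius 3.5 (constant along its height). Overall, the cross-section is a single solid region. The nearest boundary edge runs (-1.34, -3.23)→(-0.00, -3.50); distance from the point to it = 0.47 mm. The point is inside the cross-section, 0.47 mm from the nearest boundary — within the 0.8 mm shell band (2 × 0.4).

shell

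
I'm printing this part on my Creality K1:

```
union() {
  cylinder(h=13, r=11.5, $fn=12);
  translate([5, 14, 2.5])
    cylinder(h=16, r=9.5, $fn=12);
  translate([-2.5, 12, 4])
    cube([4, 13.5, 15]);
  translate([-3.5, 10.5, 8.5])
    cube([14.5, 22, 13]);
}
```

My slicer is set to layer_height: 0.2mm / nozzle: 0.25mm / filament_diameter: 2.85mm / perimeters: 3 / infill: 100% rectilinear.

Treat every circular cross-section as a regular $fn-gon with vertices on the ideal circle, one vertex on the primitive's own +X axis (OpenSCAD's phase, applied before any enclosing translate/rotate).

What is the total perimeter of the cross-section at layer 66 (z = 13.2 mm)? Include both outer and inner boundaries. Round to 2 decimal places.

At z = 13.2 mm: the cylinder is not intersected at this z (z outside [0, 13]); the r=9.5 cylinder at (5, 14) gives a regular 12-gon of circumradius 9.5 (constant along its height) (perimeter = 2·12·9.500·sin(180°/12) = 59.01 mm); the cube at (-2.5, 12) (footprint 4×13.5) is included at this height (perimeter 35.00 mm); the cube at (-3.5, 10.5) (footprint 14.5×22) is included at this height (perimeter 73.00 mm); Merging all regions: the regions partially overlap (shared area 222.18 mm²), so the edge portions inside another operand are dropped and the merged outline is re-measured after clipping — boundary = 82.23 mm. Overall, the cross-section is a single solid region. Total boundary length (outer) = 82.23 mm.

82.23 mm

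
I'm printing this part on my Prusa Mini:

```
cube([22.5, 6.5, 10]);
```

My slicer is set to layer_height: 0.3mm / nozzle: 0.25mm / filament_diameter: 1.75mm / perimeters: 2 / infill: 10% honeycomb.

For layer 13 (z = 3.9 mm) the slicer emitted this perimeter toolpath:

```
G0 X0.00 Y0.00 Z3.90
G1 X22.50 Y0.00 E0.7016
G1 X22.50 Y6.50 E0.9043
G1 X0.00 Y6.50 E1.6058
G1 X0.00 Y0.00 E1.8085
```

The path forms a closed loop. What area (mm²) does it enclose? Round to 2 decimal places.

146.25 mm²

Apply the shoelace formula to the sequence of (X, Y) vertices; enclosed area = 146.25 mm².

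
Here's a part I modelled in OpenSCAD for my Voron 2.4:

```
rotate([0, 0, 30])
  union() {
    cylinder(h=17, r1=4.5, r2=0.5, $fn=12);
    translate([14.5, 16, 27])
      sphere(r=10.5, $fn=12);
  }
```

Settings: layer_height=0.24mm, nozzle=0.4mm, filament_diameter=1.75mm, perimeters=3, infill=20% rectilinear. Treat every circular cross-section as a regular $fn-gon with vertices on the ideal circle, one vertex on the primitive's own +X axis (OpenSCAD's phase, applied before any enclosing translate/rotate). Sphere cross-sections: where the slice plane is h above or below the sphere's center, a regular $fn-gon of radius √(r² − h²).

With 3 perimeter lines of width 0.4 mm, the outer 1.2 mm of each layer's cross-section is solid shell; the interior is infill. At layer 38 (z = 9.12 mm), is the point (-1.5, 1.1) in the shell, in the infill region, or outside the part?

shell

At z = 9.12 mm: the cone (r1=4.5→r2=0.5) has section circumradius 2.354 here — a regular 12-gon; the sphere at (14.5, 16) is not intersected at this z (|z−center|=17.880 > r=10.5); Taking the union: only the cone is present, so the union is just that shape — 1 connected region; (rotated 30° about Z; rotation is an isometry so areas/perimeters/island counts are preserved). Overall, the cross-section is a single solid region. Undo the 30° rotation: the query point maps to (-0.749, 1.703) in the un-rotated model frame. The nearest boundary edge runs (0.00, 2.35)→(-1.18, 2.04); distance from the point to it = 0.44 mm. The point is inside the cross-section, 0.44 mm from the nearest boundary — within the 1.2 mm shell band (3 × 0.4).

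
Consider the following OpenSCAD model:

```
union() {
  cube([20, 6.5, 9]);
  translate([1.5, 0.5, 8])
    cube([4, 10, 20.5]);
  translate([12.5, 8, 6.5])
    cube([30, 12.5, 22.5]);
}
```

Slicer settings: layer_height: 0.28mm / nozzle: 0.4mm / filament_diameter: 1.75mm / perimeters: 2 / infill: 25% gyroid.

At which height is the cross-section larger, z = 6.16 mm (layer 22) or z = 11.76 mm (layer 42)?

layer 42 (z = 11.76 mm)

Layer 22 (z = 6.16): the 20×6.5 cube contributes its full rectangle (area 130.00 mm²); the cube at (1.5, 0.5) is absent (z outside [8, 28.5]); the cube at (12.5, 8) is not intersected at this z (z outside [6.5, 29]); Merging all regions: only the 20×6.5 cube is present, so the union is just that shape — area = 130.00 mm². So its area = 130.00 mm². Layer 42 (z = 11.76): the cube is not intersected at this z (z outside [0, 9]); the cube at (1.5, 0.5) is present — its section is the full 4×10 rectangle (area 40.00 mm²); the cube at (12.5, 8) (footprint 30×12.5) is included at this height (area 375.00 mm²); Combining (union): the 2 present regions are separate (no shared area or edge), so areas and boundary lengths simply add and each stays a separate island — area = 415.00 mm². So its area = 415.00 mm². Layer 42 is larger (415.00 vs 130.00 mm²).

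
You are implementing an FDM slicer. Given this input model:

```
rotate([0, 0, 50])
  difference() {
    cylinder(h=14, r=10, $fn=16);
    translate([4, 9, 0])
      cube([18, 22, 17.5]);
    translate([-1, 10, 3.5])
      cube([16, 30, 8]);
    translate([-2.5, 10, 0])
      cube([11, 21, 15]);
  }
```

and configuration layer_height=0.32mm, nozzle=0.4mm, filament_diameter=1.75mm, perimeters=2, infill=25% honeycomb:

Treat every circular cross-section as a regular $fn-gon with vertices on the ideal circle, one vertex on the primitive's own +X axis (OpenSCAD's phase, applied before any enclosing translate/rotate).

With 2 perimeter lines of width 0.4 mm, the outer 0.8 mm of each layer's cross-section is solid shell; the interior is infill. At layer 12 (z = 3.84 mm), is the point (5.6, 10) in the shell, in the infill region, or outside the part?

outside

At z = 3.84 mm: the r=10 cylinder gives a regular 16-gon of circumradius 10 (constant along its height); the cube at (4, 9) is present — its section is the full 18×22 rectangle; the cube at (-1, 10) is present — its section is the full 16×30 rectangle; the cube at (-2.5, 10) is present — its section is the full 11×21 rectangle; Subtracting the remaining from the first: starting from the r=10 cylinder, the 18×22 cube at (4, 9) partially overlaps it — only the 0.01 mm² overlap (of its 396.00 mm²) is removed, clipping the outline; the 16×30 cube at (-1, 10) misses the remaining region (no effect); the 11×21 cube at (-2.5, 10) misses the remaining region (no effect) — 1 connected region; (whole slice rotated 50° about Z — lengths, areas and connectivity unchanged). Overall, the cross-section is a single solid region. Undo the 50° rotation: the query point maps to (11.260, 2.138) in the un-rotated model frame. The nearest boundary edge runs (9.24, 3.83)→(10.00, 0.00); distance from the point to it = 1.65 mm. The point is not inside any of the regions above, so it lies outside the cross-section (1.65 mm from the nearest boundary).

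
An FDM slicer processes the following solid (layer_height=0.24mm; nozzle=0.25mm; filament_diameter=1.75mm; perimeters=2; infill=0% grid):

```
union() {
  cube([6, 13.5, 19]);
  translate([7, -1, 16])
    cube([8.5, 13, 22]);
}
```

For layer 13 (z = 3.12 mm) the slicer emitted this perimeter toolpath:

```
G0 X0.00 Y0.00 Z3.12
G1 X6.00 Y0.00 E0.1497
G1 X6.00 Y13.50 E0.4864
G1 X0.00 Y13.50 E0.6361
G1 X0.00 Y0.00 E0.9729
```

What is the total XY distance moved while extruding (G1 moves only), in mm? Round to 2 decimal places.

Sum the Euclidean lengths of each G1 segment: total = 39.00 mm.

39.00 mm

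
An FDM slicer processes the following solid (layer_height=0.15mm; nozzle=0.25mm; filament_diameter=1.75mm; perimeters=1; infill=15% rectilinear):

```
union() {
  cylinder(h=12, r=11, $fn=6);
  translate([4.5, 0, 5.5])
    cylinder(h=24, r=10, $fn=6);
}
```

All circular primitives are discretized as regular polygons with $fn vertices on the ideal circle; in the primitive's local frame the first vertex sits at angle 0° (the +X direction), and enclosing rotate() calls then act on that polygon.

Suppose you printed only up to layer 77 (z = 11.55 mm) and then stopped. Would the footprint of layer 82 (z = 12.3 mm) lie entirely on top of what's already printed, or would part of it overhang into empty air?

Compare the two slices. At z = 11.55: the r=11 cylinder contributes a regular 6-gon of circumradius 11 (area = (6/2)·11.000²·sin(360°/6) = 314.37 mm²); the r=10 cylinder at (4.5, 0) gives a regular 6-gon of circumradius 10 (constant along its height) (area = (6/2)·10.000²·sin(360°/6) = 259.81 mm²); Taking the union: the regions partially overlap — summed areas 574.17 mm² minus the doubly-counted overlap 199.19 mm² gives 374.99 mm² — area = 374.99 mm². At z = 12.3: the cylinder is not intersected at this z (z outside [0, 12]); the r=10 cylinder at (4.5, 0) gives a regular 6-gon of circumradius 10 (constant along its height) (area = (6/2)·10.000²·sin(360°/6) = 259.81 mm²); Combining (union): only the r=10 cylinder at (4.5, 0) is present, so the union is just that shape — area = 259.81 mm². Checking containment: the cross-section at z = 12.3 is a subset of the cross-section at z = 11.55.

entirely on top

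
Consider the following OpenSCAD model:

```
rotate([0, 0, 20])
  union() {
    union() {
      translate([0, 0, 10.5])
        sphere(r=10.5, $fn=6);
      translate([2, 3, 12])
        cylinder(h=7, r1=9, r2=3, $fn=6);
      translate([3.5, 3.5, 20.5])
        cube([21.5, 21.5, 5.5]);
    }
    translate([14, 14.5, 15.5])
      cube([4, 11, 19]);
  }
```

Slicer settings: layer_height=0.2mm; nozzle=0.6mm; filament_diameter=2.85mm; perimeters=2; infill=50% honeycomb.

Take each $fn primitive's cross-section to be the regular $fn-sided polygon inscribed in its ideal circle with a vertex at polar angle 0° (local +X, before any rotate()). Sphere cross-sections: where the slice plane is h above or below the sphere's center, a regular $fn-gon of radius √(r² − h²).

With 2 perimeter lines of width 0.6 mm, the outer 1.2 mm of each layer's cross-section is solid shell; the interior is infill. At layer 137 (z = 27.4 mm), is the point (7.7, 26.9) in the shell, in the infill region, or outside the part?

infill

At z = 27.4 mm: the sphere is not intersected at this z (|z−center|=16.900 > r=10.5); the cone at (2, 3) is absent (z outside [12, 19]); the cube at (3.5, 3.5) is absent (z outside [20.5, 26]); Merging all regions: nothing is present at this height; the cube at (14, 14.5) is present — its section is the full 4×11 rectangle; Combining (union): only the 4×11 cube at (14, 14.5) is present, so the union is just that shape — 1 connected region; (whole slice rotated 20° about Z — lengths, areas and connectivity unchanged). Overall, the cross-section is a single solid region. Undo the 20° rotation: the query point maps to (16.436, 22.644) in the un-rotated model frame. The nearest boundary edge runs (18.00, 14.50)→(18.00, 25.50); distance from the point to it = 1.56 mm. The point is inside the cross-section and 1.56 mm from the nearest boundary — more than the 1.2 mm shell width (2 × 0.6), so it's in the infill interior.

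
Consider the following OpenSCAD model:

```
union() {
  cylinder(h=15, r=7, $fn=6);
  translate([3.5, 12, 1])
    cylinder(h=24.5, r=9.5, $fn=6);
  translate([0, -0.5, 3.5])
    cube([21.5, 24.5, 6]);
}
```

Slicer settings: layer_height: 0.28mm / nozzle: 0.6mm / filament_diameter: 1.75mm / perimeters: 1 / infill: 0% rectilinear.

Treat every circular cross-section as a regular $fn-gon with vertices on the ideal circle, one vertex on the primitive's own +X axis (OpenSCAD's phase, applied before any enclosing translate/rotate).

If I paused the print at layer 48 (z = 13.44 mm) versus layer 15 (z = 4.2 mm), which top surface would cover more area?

Layer 48 (z = 13.44): the cylinder: section is a regular 6-gon, circumradius r=7 (area = (6/2)·7.000²·sin(360°/6) = 127.31 mm²); the cylinder at (3.5, 12): section is a regular 6-gon, circumradius r=9.5 (area = (6/2)·9.500²·sin(360°/6) = 234.48 mm²); the cube at (0, -0.5) does not reach this height (z outside [3.5, 9.5]); Taking the union: the regions partially overlap — summed areas 361.78 mm² minus the doubly-counted overlap 13.90 mm² gives 347.88 mm² — area = 347.88 mm². So its area = 347.88 mm². Layer 15 (z = 4.2): the r=7 cylinder gives a regular 6-gon of circumradius 7 (constant along its height) (area = (6/2)·7.000²·sin(360°/6) = 127.31 mm²); the cylinder at (3.5, 12): section is a regular 6-gon, circumradius r=9.5 (area = (6/2)·9.500²·sin(360°/6) = 234.48 mm²); the cube at (0, -0.5) (footprint 21.5×24.5) is included at this height (area 526.75 mm²); Taking the union: the regions partially overlap — summed areas 888.53 mm² minus the doubly-counted overlap 214.46 mm² gives 674.07 mm² — area = 674.07 mm². So its area = 674.07 mm². Layer 15 is larger (674.07 vs 347.88 mm²).

layer 15 (z = 4.2 mm)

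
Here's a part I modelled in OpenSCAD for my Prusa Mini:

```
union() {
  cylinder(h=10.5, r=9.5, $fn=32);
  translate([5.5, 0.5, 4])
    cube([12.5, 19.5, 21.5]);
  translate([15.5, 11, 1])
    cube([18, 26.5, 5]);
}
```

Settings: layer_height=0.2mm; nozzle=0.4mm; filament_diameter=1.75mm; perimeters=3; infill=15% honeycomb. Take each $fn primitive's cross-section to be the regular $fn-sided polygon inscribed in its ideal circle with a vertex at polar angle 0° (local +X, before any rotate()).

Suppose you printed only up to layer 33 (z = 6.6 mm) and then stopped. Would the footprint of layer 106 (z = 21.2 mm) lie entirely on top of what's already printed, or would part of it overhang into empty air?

Compare the two slices. At z = 6.6: the cylinder: section is a regular 32-gon, circumradius r=9.5 (area = (32/2)·9.500²·sin(360°/32) = 281.71 mm²); the cube at (5.5, 0.5) (footprint 12.5×19.5) is included at this height (area 243.75 mm²); the cube at (15.5, 11) is absent (z outside [1, 6]); Combining (union): the regions partially overlap — summed areas 525.46 mm² minus the doubly-counted overlap 19.45 mm² gives 506.01 mm² — area = 506.01 mm². At z = 21.2: the cylinder does not reach this height (z outside [0, 10.5]); the 12.5×19.5 cube at (5.5, 0.5) contributes its full rectangle (area 243.75 mm²); the cube at (15.5, 11) is absent (z outside [1, 6]); Taking the union: only the 12.5×19.5 cube at (5.5, 0.5) is present, so the union is just that shape — area = 243.75 mm². Checking containment: the cross-section at z = 21.2 is a subset of the cross-section at z = 6.6.

entirely on top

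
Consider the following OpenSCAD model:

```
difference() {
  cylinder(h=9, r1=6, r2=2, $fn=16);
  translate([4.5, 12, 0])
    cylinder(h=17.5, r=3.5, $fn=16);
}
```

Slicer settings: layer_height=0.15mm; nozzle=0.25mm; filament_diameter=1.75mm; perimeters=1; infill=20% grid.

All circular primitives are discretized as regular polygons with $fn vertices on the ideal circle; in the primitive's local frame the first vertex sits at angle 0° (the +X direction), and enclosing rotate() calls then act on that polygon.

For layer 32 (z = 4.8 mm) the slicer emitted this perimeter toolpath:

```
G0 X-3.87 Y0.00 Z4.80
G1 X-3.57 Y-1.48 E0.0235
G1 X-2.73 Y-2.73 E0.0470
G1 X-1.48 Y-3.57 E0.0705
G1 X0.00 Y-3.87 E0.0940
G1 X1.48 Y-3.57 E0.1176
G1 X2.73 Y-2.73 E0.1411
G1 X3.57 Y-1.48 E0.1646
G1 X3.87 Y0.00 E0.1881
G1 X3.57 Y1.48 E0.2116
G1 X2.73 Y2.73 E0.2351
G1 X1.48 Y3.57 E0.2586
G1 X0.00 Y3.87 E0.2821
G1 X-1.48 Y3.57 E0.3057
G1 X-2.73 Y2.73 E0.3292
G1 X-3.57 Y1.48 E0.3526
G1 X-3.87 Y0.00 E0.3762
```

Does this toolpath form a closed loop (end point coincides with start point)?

yes

Start point (G0): (-3.87, 0.00). End point (last G1): the path returns to the start — closed.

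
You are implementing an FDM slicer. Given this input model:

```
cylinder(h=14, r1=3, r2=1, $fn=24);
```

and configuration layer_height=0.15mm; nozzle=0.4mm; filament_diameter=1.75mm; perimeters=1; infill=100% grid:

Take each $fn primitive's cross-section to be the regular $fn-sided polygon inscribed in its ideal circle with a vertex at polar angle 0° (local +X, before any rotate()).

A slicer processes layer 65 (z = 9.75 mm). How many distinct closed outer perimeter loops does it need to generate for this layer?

At z = 9.75 mm: the cone: at t=0.696 of its height the radius interpolates to r₁+(r₂−r₁)t = 1.607, giving a regular 24-gon of that circumradius. The result has 1 disconnected region.

1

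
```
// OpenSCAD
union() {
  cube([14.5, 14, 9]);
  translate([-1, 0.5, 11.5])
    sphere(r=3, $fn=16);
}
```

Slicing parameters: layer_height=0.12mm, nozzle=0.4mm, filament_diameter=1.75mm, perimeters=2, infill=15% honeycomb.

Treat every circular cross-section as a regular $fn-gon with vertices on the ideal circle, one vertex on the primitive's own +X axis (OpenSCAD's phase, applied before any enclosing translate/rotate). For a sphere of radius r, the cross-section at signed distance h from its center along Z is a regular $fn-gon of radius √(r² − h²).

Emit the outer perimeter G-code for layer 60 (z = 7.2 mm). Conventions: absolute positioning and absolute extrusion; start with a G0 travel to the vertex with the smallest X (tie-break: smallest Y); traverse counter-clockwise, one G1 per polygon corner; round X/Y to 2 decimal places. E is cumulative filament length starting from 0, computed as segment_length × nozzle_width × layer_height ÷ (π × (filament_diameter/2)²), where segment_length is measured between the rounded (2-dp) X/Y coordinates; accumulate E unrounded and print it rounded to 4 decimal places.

G0 X0.00 Y0.00 Z7.20
G1 X14.50 Y0.00 E0.2894
G1 X14.50 Y14.00 E0.5687
G1 X0.00 Y14.00 E0.8581
G1 X0.00 Y0.00 E1.1375

At z = 7.2 mm: the 14.5×14 cube contributes its full rectangle; the sphere at (-1, 0.5) is not intersected at this z (|z−center|=4.300 > r=3); Taking the union: only the 14.5×14 cube is present, so the union is just that shape — 1 connected region. The outline is a single polygon with 4 vertices. Extrusion per mm of travel: 0.4 × 0.12 / (π × 0.875²) = 0.019956. Accumulating E over each segment gives final E = 1.1375.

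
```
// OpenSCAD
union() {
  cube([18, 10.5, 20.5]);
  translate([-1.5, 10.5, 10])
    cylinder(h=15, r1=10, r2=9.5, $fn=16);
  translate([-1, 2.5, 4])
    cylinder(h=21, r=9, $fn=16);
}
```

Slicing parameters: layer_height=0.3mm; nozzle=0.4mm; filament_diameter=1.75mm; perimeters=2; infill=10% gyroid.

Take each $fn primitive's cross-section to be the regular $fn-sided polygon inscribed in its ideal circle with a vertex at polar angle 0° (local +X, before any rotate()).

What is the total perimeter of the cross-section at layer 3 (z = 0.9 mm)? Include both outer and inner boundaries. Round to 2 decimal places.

57.00 mm

At z = 0.9 mm: the cube is present — its section is the full 18×10.5 rectangle (perimeter 57.00 mm); the cone at (-1.5, 10.5) does not reach this height (z outside [10, 25]); the cylinder at (-1, 2.5) does not reach this height (z outside [4, 25]); Combining (union): only the 18×10.5 cube is present, so the union is just that shape — boundary = 57.00 mm. Overall, the cross-section is a single solid region. Total boundary length (outer) = 57.00 mm.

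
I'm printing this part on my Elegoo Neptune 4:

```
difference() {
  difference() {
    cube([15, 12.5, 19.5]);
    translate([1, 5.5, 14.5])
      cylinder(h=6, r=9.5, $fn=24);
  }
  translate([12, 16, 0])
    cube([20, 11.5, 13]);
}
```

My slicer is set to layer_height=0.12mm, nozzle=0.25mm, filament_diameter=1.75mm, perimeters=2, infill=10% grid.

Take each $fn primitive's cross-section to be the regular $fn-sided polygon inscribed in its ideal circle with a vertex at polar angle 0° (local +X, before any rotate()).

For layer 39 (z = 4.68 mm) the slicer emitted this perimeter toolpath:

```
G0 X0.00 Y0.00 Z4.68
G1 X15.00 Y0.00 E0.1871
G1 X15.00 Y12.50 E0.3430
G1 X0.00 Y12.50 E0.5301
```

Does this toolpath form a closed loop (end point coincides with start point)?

Start point (G0): (0.00, 0.00). End point (last G1): the path does not return to the start — open.

no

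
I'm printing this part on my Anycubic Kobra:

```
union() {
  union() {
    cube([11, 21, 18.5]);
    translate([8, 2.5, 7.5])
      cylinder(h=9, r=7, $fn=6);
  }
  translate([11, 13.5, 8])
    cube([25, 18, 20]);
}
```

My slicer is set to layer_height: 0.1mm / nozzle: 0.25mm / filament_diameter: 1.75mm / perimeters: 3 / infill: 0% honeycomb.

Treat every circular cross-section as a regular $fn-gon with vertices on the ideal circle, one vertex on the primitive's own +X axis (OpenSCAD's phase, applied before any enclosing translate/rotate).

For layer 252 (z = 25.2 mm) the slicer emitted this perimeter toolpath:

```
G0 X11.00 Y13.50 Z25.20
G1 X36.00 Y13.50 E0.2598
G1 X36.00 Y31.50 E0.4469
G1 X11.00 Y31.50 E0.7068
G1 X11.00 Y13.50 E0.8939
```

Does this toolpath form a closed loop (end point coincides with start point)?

Start point (G0): (11.00, 13.50). End point (last G1): the path returns to the start — closed.

yes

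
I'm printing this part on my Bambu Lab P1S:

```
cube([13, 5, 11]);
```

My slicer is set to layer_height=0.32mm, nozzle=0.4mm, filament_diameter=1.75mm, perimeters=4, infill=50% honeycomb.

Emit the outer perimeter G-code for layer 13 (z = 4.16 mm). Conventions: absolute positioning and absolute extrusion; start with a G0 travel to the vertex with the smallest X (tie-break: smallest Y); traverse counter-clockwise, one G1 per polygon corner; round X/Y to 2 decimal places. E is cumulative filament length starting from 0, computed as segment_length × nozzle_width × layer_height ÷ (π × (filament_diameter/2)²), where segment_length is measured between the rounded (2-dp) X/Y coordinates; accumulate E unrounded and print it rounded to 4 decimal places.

G0 X0.00 Y0.00 Z4.16
G1 X13.00 Y0.00 E0.6918
G1 X13.00 Y5.00 E0.9579
G1 X0.00 Y5.00 E1.6497
G1 X0.00 Y0.00 E1.9158

At z = 4.16 mm: the cube is present — its section is the full 13×5 rectangle. The outline is a single polygon with 4 vertices. Extrusion per mm of travel: 0.4 × 0.32 / (π × 0.875²) = 0.053216. Accumulating E over each segment gives final E = 1.9158.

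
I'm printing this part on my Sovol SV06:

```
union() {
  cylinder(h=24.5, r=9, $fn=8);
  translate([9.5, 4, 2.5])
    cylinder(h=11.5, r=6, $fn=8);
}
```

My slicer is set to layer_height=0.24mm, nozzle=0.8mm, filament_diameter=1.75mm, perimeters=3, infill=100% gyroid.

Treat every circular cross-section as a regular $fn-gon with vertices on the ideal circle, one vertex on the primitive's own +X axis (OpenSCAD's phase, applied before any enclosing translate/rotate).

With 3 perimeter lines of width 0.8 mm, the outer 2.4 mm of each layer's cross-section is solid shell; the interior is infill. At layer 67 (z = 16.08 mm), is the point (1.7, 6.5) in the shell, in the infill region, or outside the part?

At z = 16.08 mm: the r=9 cylinder contributes a regular 8-gon of circumradius 9; the cylinder at (9.5, 4) is not intersected at this z (z outside [2.5, 14]); Combining (union): only the r=9 cylinder is present, so the union is just that shape — 1 connected region. Overall, the cross-section is a single solid region. The nearest boundary edge runs (6.36, 6.36)→(0.00, 9.00); distance from the point to it = 1.66 mm. The point is inside the cross-section, 1.66 mm from the nearest boundary — within the 2.4 mm shell band (3 × 0.8).

shell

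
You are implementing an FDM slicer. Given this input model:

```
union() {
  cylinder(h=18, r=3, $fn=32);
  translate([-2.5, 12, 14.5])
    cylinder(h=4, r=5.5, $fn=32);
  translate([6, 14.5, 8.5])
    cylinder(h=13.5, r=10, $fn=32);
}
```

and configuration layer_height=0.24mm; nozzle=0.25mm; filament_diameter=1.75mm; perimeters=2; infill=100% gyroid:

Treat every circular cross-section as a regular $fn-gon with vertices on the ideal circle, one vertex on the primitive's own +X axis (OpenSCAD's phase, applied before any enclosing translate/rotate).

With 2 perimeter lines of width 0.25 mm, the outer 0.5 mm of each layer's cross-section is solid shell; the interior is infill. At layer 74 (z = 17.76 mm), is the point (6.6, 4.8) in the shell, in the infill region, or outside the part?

At z = 17.76 mm: the r=3 cylinder contributes a regular 32-gon of circumradius 3; the r=5.5 cylinder at (-2.5, 12) contributes a regular 32-gon of circumradius 5.5; the r=10 cylinder at (6, 14.5) gives a regular 32-gon of circumradius 10 (constant along its height); Combining (union): the regions partially overlap (shared area 53.58 mm²), so overlapping operands fuse into one piece — 2 connected regions. Overall, the cross-section has 2 separate islands. The nearest boundary edge runs (7.95, 4.69)→(6.00, 4.50); distance from the point to it = 0.24 mm. (Shell/infill is judged within the island containing the point — the largest one.) The point is inside the cross-section, 0.24 mm from the nearest boundary — within the 0.5 mm shell band (2 × 0.25).

shell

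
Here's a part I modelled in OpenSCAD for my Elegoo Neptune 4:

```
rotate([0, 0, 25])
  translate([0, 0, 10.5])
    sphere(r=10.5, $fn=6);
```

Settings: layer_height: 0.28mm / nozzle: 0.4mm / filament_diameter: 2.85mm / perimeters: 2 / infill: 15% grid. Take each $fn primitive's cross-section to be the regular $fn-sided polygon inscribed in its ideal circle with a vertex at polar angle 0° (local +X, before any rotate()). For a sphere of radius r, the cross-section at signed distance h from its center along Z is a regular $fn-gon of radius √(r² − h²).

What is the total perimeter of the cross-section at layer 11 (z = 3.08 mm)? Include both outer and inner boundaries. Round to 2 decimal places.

At z = 3.08 mm: the r=10.5 sphere slices to a regular 6-gon of circumradius 7.429 (√(r²−h²) with h=7.42 from center) (perimeter = 2·6·7.429·sin(180°/6) = 44.58 mm); (whole slice rotated 25° about Z — lengths, areas and connectivity unchanged). Overall, the cross-section is a single solid region. Total boundary length (outer) = 44.58 mm.

44.58 mm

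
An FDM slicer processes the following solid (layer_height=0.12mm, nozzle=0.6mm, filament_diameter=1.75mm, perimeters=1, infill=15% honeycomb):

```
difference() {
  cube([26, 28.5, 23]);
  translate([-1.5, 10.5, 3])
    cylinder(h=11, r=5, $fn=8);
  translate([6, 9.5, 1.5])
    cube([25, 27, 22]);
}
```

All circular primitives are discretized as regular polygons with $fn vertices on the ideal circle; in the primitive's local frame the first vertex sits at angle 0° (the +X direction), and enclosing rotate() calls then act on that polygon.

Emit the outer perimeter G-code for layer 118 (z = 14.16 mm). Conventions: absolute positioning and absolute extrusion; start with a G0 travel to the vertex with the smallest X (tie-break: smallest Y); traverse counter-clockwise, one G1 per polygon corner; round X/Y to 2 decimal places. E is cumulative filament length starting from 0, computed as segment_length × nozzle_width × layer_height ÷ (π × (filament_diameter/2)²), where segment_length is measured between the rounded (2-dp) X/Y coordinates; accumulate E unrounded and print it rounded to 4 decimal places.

G0 X0.00 Y0.00 Z14.16
G1 X26.00 Y0.00 E0.7783
G1 X26.00 Y9.50 E1.0627
G1 X6.00 Y9.50 E1.6613
G1 X6.00 Y28.50 E2.2301
G1 X0.00 Y28.50 E2.4097
G1 X0.00 Y0.00 E3.2628

At z = 14.16 mm: the cube (footprint 26×28.5) is included at this height; the cylinder at (-1.5, 10.5) is not intersected at this z (z outside [3, 14]); the cube at (6, 9.5) is present — its section is the full 25×27 rectangle; Taking the first minus the rest: starting from the 26×28.5 cube, the 25×27 cube at (6, 9.5) partially overlaps it — only the 380.00 mm² overlap (of its 675.00 mm²) is removed, clipping the outline — 1 connected region. The outline is a single polygon with 6 vertices. Extrusion per mm of travel: 0.6 × 0.12 / (π × 0.875²) = 0.029934. Accumulating E over each segment gives final E = 3.2628.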